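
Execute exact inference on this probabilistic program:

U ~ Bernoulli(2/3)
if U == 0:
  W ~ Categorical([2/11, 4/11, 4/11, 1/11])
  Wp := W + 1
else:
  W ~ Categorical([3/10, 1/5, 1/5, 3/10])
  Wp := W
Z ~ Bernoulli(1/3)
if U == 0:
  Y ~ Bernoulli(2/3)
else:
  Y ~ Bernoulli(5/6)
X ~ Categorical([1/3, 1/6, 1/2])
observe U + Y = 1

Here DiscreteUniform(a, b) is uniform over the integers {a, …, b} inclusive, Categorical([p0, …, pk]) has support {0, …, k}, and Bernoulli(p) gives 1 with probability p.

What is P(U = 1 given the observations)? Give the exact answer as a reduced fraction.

P(U = 1 | obs) = 1/3

Enumerate traces; 48 have nonzero weight after conditioning:
  (U=0, W=0, Z=0, Y=1, X=0) weight 8/891
  (U=0, W=0, Z=0, Y=1, X=1) weight 4/891
  (U=0, W=0, Z=0, Y=1, X=2) weight 4/297
  (U=0, W=0, Z=1, Y=1, X=0) weight 4/891
  (U=0, W=0, Z=1, Y=1, X=1) weight 2/891
  (U=0, W=0, Z=1, Y=1, X=2) weight 2/297
  (U=0, W=1, Z=0, Y=1, X=0) weight 16/891
  (U=0, W=1, Z=0, Y=1, X=1) weight 8/891
  (U=1, W=0, Z=0, Y=0, X=0) weight 1/135
  … 39 more
Group by U:
  weight(U=0) = 2/9
  weight(U=1) = 1/9
Total weight = 2/9 + 1/9 = 1/3
P(U=0 | obs) = 2/9 / 1/3 = 2/3
P(U=1 | obs) = 1/9 / 1/3 = 1/3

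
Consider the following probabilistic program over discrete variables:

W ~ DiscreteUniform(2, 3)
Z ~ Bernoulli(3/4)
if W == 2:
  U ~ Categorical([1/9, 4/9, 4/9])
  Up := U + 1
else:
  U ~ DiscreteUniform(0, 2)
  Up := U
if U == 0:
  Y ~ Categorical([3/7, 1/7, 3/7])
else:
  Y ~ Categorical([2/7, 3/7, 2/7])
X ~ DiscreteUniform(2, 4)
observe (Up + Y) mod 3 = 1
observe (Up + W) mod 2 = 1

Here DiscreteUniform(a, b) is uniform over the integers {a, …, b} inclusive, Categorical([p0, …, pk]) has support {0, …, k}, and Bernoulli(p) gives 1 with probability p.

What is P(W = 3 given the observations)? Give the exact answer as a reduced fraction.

P(W = 3 | obs) = 3/8

Enumerate traces; 24 have nonzero weight after conditioning:
  (W=2, Z=0, U=0, Y=0, X=2) weight 1/504
  (W=2, Z=0, U=0, Y=0, X=3) weight 1/504
  (W=2, Z=0, U=0, Y=0, X=4) weight 1/504
  (W=2, Z=0, U=2, Y=1, X=2) weight 1/126
  (W=2, Z=0, U=2, Y=1, X=3) weight 1/126
  (W=2, Z=0, U=2, Y=1, X=4) weight 1/126
  (W=2, Z=1, U=0, Y=0, X=2) weight 1/168
  (W=2, Z=1, U=0, Y=0, X=3) weight 1/168
  (W=3, Z=0, U=0, Y=1, X=2) weight 1/504
  … 15 more
Group by W:
  weight(W=2) = 5/42
  weight(W=3) = 1/14
Total weight = 5/42 + 1/14 = 4/21
P(W=2 | obs) = 5/42 / 4/21 = 5/8
P(W=3 | obs) = 1/14 / 4/21 = 3/8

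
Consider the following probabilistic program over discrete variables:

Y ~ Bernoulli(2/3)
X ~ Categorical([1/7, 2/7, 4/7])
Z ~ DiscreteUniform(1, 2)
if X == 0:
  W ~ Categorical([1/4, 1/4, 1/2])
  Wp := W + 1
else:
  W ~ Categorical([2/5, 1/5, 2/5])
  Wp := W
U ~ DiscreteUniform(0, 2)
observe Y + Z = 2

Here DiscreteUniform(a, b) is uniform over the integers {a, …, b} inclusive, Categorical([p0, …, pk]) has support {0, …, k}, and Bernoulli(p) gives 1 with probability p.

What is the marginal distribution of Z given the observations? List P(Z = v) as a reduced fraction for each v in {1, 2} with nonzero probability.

P(Z=1) = 2/3, P(Z=2) = 1/3

Enumerate traces; 54 have nonzero weight after conditioning:
  (Y=0, X=0, Z=2, W=0, U=0) weight 1/504
  (Y=0, X=0, Z=2, W=0, U=1) weight 1/504
  (Y=0, X=0, Z=2, W=0, U=2) weight 1/504
  (Y=0, X=0, Z=2, W=1, U=0) weight 1/504
  (Y=0, X=0, Z=2, W=1, U=1) weight 1/504
  (Y=0, X=0, Z=2, W=1, U=2) weight 1/504
  (Y=0, X=0, Z=2, W=2, U=0) weight 1/252
  (Y=0, X=0, Z=2, W=2, U=1) weight 1/252
  (Y=1, X=0, Z=1, W=0, U=0) weight 1/252
  … 45 more
Group by Z:
  weight(Z=1) = 1/3
  weight(Z=2) = 1/6
Total weight = 1/3 + 1/6 = 1/2
P(Z=1 | obs) = 1/3 / 1/2 = 2/3
P(Z=2 | obs) = 1/6 / 1/2 = 1/3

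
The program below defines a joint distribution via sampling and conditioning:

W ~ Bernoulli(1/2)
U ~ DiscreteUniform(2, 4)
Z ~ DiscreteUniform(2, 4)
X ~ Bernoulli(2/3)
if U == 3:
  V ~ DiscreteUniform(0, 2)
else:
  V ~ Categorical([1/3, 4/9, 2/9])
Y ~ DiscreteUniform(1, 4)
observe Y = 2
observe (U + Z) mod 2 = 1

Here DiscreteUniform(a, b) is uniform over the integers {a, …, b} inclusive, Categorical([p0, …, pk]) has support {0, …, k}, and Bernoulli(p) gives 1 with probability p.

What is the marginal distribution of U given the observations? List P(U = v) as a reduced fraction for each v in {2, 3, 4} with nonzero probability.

Enumerate traces; 48 have nonzero weight after conditioning:
  (W=0, U=2, Z=3, X=0, V=0, Y=2) weight 1/648
  (W=0, U=2, Z=3, X=0, V=1, Y=2) weight 1/486
  (W=0, U=2, Z=3, X=0, V=2, Y=2) weight 1/972
  (W=0, U=2, Z=3, X=1, V=0, Y=2) weight 1/324
  (W=0, U=2, Z=3, X=1, V=1, Y=2) weight 1/243
  (W=0, U=2, Z=3, X=1, V=2, Y=2) weight 1/486
  (W=0, U=3, Z=2, X=0, V=0, Y=2) weight 1/648
  (W=0, U=3, Z=2, X=0, V=1, Y=2) weight 1/648
  (W=0, U=4, Z=3, X=0, V=0, Y=2) weight 1/648
  … 39 more
Group by U:
  weight(U=2) = 1/36
  weight(U=3) = 1/18
  weight(U=4) = 1/36
Total weight = 1/36 + 1/18 + 1/36 = 1/9
P(U=2 | obs) = 1/36 / 1/9 = 1/4
P(U=3 | obs) = 1/18 / 1/9 = 1/2
P(U=4 | obs) = 1/36 / 1/9 = 1/4

P(U=2) = 1/4, P(U=3) = 1/2, P(U=4) = 1/4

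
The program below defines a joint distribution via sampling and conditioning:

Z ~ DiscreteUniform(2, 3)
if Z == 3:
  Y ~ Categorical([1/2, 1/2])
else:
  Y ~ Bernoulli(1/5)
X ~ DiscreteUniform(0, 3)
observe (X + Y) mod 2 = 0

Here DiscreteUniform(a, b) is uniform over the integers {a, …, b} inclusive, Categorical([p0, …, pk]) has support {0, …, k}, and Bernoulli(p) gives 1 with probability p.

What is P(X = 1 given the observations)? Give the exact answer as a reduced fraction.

Enumerate traces; 8 have nonzero weight after conditioning:
  (Z=2, Y=0, X=0) weight 1/10
  (Z=2, Y=0, X=2) weight 1/10
  (Z=2, Y=1, X=1) weight 1/40
  (Z=2, Y=1, X=3) weight 1/40
  (Z=3, Y=0, X=0) weight 1/16
  (Z=3, Y=0, X=2) weight 1/16
  (Z=3, Y=1, X=1) weight 1/16
  (Z=3, Y=1, X=3) weight 1/16
Group by X:
  weight(X=0) = 13/80
  weight(X=1) = 7/80
  weight(X=2) = 13/80
  weight(X=3) = 7/80
Total weight = 13/80 + 7/80 + 13/80 + 7/80 = 1/2
P(X=0 | obs) = 13/80 / 1/2 = 13/40
P(X=1 | obs) = 7/80 / 1/2 = 7/40
P(X=2 | obs) = 13/80 / 1/2 = 13/40
P(X=3 | obs) = 7/80 / 1/2 = 7/40

P(X = 1 | obs) = 7/40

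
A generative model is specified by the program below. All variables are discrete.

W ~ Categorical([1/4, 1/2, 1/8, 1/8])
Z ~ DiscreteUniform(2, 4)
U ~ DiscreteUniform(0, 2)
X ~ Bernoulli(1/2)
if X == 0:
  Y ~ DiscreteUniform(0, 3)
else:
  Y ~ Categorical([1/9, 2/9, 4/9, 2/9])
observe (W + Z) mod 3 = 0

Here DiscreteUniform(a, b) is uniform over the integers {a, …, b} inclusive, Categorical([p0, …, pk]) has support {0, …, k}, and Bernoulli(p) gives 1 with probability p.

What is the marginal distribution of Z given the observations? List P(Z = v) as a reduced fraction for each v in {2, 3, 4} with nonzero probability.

P(Z=2) = 1/2, P(Z=3) = 3/8, P(Z=4) = 1/8

Enumerate traces; 96 have nonzero weight after conditioning:
  (W=0, Z=3, U=0, X=0, Y=0) weight 1/288
  (W=0, Z=3, U=0, X=0, Y=1) weight 1/288
  (W=0, Z=3, U=0, X=0, Y=2) weight 1/288
  (W=0, Z=3, U=0, X=0, Y=3) weight 1/288
  (W=0, Z=3, U=0, X=1, Y=0) weight 1/648
  (W=0, Z=3, U=0, X=1, Y=1) weight 1/324
  (W=0, Z=3, U=0, X=1, Y=2) weight 1/162
  (W=0, Z=3, U=0, X=1, Y=3) weight 1/324
  (W=1, Z=2, U=0, X=0, Y=0) weight 1/144
  (W=2, Z=4, U=0, X=0, Y=0) weight 1/576
  … 86 more
Group by Z:
  weight(Z=2) = 1/6
  weight(Z=3) = 1/8
  weight(Z=4) = 1/24
Total weight = 1/6 + 1/8 + 1/24 = 1/3
P(Z=2 | obs) = 1/6 / 1/3 = 1/2
P(Z=3 | obs) = 1/8 / 1/3 = 3/8
P(Z=4 | obs) = 1/24 / 1/3 = 1/8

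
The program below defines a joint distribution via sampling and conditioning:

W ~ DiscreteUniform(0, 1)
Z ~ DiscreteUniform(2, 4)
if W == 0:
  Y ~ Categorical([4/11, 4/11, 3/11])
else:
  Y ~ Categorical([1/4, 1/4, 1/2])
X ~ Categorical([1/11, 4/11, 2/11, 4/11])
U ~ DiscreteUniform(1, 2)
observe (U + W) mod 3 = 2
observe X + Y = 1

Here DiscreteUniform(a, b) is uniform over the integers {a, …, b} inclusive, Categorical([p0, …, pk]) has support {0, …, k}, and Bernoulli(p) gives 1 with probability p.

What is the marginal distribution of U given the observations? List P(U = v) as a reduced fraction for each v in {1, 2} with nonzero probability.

P(U=1) = 11/27, P(U=2) = 16/27

Enumerate traces; 12 have nonzero weight after conditioning:
  (W=0, Z=2, Y=0, X=1, U=2) weight 4/363
  (W=0, Z=2, Y=1, X=0, U=2) weight 1/363
  (W=0, Z=3, Y=0, X=1, U=2) weight 4/363
  (W=0, Z=3, Y=1, X=0, U=2) weight 1/363
  (W=0, Z=4, Y=0, X=1, U=2) weight 4/363
  (W=0, Z=4, Y=1, X=0, U=2) weight 1/363
  (W=1, Z=2, Y=0, X=1, U=1) weight 1/132
  (W=1, Z=2, Y=1, X=0, U=1) weight 1/528
  … 4 more
Group by U:
  weight(U=1) = 5/176
  weight(U=2) = 5/121
Total weight = 5/176 + 5/121 = 135/1936
P(U=1 | obs) = 5/176 / 135/1936 = 11/27
P(U=2 | obs) = 5/121 / 135/1936 = 16/27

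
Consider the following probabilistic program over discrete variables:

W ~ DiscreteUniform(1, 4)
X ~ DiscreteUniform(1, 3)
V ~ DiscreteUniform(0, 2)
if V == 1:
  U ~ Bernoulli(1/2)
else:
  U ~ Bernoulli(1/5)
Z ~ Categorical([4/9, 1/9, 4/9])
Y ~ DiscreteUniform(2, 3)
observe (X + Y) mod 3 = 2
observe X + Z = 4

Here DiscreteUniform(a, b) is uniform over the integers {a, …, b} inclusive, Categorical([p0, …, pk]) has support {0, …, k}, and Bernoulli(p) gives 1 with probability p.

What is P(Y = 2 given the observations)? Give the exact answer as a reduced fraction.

P(Y = 2 | obs) = 1/5

Enumerate traces; 48 have nonzero weight after conditioning:
  (W=1, X=2, V=0, U=0, Z=2, Y=3) weight 2/405
  (W=1, X=2, V=0, U=1, Z=2, Y=3) weight 1/810
  (W=1, X=2, V=1, U=0, Z=2, Y=3) weight 1/324
  (W=1, X=2, V=1, U=1, Z=2, Y=3) weight 1/324
  (W=1, X=2, V=2, U=0, Z=2, Y=3) weight 2/405
  (W=1, X=2, V=2, U=1, Z=2, Y=3) weight 1/810
  (W=1, X=3, V=0, U=0, Z=1, Y=2) weight 1/810
  (W=1, X=3, V=0, U=1, Z=1, Y=2) weight 1/3240
  … 40 more
Group by Y:
  weight(Y=2) = 1/54
  weight(Y=3) = 2/27
Total weight = 1/54 + 2/27 = 5/54
P(Y=2 | obs) = 1/54 / 5/54 = 1/5
P(Y=3 | obs) = 2/27 / 5/54 = 4/5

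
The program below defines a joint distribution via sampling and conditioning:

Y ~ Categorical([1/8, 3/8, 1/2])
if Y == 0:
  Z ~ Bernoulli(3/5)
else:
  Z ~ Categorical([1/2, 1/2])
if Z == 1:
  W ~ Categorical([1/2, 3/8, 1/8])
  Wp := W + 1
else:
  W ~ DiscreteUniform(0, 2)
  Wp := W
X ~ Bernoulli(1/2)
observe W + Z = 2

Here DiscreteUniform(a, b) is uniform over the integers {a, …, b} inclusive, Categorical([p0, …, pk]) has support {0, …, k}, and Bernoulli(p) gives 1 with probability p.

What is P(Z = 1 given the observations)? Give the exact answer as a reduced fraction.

Enumerate traces; 12 have nonzero weight after conditioning:
  (Y=0, Z=0, W=2, X=0) weight 1/120
  (Y=0, Z=0, W=2, X=1) weight 1/120
  (Y=0, Z=1, W=1, X=0) weight 9/640
  (Y=0, Z=1, W=1, X=1) weight 9/640
  (Y=1, Z=0, W=2, X=0) weight 1/32
  (Y=1, Z=0, W=2, X=1) weight 1/32
  (Y=1, Z=1, W=1, X=0) weight 9/256
  (Y=1, Z=1, W=1, X=1) weight 9/256
  … 4 more
Group by Z:
  weight(Z=0) = 13/80
  weight(Z=1) = 123/640
Total weight = 13/80 + 123/640 = 227/640
P(Z=0 | obs) = 13/80 / 227/640 = 104/227
P(Z=1 | obs) = 123/640 / 227/640 = 123/227

P(Z = 1 | obs) = 123/227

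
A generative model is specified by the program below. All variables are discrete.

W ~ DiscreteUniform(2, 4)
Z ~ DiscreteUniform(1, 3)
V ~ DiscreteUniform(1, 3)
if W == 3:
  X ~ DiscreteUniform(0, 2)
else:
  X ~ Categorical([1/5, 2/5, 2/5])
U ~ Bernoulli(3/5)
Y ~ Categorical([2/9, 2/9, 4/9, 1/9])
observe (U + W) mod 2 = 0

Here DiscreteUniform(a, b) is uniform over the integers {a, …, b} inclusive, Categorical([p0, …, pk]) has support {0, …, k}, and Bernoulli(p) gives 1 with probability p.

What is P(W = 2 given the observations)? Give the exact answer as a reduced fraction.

P(W = 2 | obs) = 2/7

Enumerate traces; 324 have nonzero weight after conditioning:
  (W=2, Z=1, V=1, X=0, U=0, Y=0) weight 4/6075
  (W=2, Z=1, V=1, X=0, U=0, Y=1) weight 4/6075
  (W=2, Z=1, V=1, X=0, U=0, Y=2) weight 8/6075
  (W=2, Z=1, V=1, X=0, U=0, Y=3) weight 2/6075
  (W=2, Z=1, V=1, X=1, U=0, Y=0) weight 8/6075
  (W=2, Z=1, V=1, X=1, U=0, Y=1) weight 8/6075
  (W=2, Z=1, V=1, X=1, U=0, Y=2) weight 16/6075
  (W=2, Z=1, V=1, X=1, U=0, Y=3) weight 4/6075
  (W=3, Z=1, V=1, X=0, U=1, Y=0) weight 2/1215
  (W=4, Z=1, V=1, X=0, U=0, Y=0) weight 4/6075
  … 314 more
Group by W:
  weight(W=2) = 2/15
  weight(W=3) = 1/5
  weight(W=4) = 2/15
Total weight = 2/15 + 1/5 + 2/15 = 7/15
P(W=2 | obs) = 2/15 / 7/15 = 2/7
P(W=3 | obs) = 1/5 / 7/15 = 3/7
P(W=4 | obs) = 2/15 / 7/15 = 2/7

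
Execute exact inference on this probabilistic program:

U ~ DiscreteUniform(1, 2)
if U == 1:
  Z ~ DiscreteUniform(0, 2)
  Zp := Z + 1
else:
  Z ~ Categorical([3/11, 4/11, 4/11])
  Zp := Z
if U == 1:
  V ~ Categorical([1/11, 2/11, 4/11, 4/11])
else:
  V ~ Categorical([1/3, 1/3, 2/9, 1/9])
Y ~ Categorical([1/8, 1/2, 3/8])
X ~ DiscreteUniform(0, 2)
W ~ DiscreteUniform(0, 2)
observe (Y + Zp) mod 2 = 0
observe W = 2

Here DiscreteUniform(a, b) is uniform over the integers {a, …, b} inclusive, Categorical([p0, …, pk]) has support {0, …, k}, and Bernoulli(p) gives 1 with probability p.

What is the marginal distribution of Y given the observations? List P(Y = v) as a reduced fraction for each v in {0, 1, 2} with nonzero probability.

P(Y=0) = 4/33, P(Y=1) = 17/33, P(Y=2) = 4/11

Enumerate traces; 108 have nonzero weight after conditioning:
  (U=1, Z=0, V=0, Y=1, X=0, W=2) weight 1/1188
  (U=1, Z=0, V=0, Y=1, X=1, W=2) weight 1/1188
  (U=1, Z=0, V=0, Y=1, X=2, W=2) weight 1/1188
  (U=1, Z=0, V=1, Y=1, X=0, W=2) weight 1/594
  (U=1, Z=0, V=1, Y=1, X=1, W=2) weight 1/594
  (U=1, Z=0, V=1, Y=1, X=2, W=2) weight 1/594
  (U=1, Z=0, V=2, Y=1, X=0, W=2) weight 1/297
  (U=1, Z=0, V=2, Y=1, X=1, W=2) weight 1/297
  (U=1, Z=1, V=0, Y=0, X=0, W=2) weight 1/4752
  (U=1, Z=1, V=0, Y=2, X=0, W=2) weight 1/1584
  … 98 more
Group by Y:
  weight(Y=0) = 2/99
  weight(Y=1) = 17/198
  weight(Y=2) = 2/33
Total weight = 2/99 + 17/198 + 2/33 = 1/6
P(Y=0 | obs) = 2/99 / 1/6 = 4/33
P(Y=1 | obs) = 17/198 / 1/6 = 17/33
P(Y=2 | obs) = 2/33 / 1/6 = 4/11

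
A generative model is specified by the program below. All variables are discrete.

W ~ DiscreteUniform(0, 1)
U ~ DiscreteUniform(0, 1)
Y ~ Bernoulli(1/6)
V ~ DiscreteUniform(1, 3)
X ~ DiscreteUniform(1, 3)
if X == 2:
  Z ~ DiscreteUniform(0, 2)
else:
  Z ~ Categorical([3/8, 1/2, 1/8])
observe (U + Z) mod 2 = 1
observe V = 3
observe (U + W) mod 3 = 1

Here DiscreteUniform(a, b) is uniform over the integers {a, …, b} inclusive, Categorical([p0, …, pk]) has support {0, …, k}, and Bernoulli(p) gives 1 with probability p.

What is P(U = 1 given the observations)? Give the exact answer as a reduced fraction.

Enumerate traces; 18 have nonzero weight after conditioning:
  (W=0, U=1, Y=0, V=3, X=1, Z=0) weight 5/576
  (W=0, U=1, Y=0, V=3, X=1, Z=2) weight 5/1728
  (W=0, U=1, Y=0, V=3, X=2, Z=0) weight 5/648
  (W=0, U=1, Y=0, V=3, X=2, Z=2) weight 5/648
  (W=0, U=1, Y=0, V=3, X=3, Z=0) weight 5/576
  (W=0, U=1, Y=0, V=3, X=3, Z=2) weight 5/1728
  (W=0, U=1, Y=1, V=3, X=1, Z=0) weight 1/576
  (W=0, U=1, Y=1, V=3, X=1, Z=2) weight 1/1728
  (W=1, U=0, Y=0, V=3, X=1, Z=1) weight 5/432
  … 9 more
Group by U:
  weight(U=0) = 1/27
  weight(U=1) = 5/108
Total weight = 1/27 + 5/108 = 1/12
P(U=0 | obs) = 1/27 / 1/12 = 4/9
P(U=1 | obs) = 5/108 / 1/12 = 5/9

P(U = 1 | obs) = 5/9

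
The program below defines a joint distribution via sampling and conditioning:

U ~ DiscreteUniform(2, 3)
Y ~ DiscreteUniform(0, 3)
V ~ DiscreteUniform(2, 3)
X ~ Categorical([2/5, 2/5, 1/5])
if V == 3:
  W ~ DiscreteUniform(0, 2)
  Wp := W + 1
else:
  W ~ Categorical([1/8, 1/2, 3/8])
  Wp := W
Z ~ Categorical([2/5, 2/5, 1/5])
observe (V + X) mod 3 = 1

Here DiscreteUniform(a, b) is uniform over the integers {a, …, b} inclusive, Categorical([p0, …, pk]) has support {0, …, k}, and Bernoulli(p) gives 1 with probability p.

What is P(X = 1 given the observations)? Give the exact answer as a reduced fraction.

P(X = 1 | obs) = 2/3

Enumerate traces; 144 have nonzero weight after conditioning:
  (U=2, Y=0, V=2, X=2, W=0, Z=0) weight 1/1600
  (U=2, Y=0, V=2, X=2, W=0, Z=1) weight 1/1600
  (U=2, Y=0, V=2, X=2, W=0, Z=2) weight 1/3200
  (U=2, Y=0, V=2, X=2, W=1, Z=0) weight 1/400
  (U=2, Y=0, V=2, X=2, W=1, Z=1) weight 1/400
  (U=2, Y=0, V=2, X=2, W=1, Z=2) weight 1/800
  (U=2, Y=0, V=2, X=2, W=2, Z=0) weight 3/1600
  (U=2, Y=0, V=2, X=2, W=2, Z=1) weight 3/1600
  (U=2, Y=0, V=3, X=1, W=0, Z=0) weight 1/300
  … 135 more
Group by X:
  weight(X=1) = 1/5
  weight(X=2) = 1/10
Total weight = 1/5 + 1/10 = 3/10
P(X=1 | obs) = 1/5 / 3/10 = 2/3
P(X=2 | obs) = 1/10 / 3/10 = 1/3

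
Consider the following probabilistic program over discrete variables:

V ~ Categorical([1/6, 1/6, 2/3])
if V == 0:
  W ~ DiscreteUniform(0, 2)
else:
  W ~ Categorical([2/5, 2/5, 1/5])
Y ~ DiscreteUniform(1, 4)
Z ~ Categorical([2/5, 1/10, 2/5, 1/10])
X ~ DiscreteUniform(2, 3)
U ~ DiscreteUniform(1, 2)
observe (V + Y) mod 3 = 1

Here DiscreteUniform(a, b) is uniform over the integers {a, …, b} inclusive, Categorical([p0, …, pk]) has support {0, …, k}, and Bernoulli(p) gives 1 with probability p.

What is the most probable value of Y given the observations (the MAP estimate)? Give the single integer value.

argmax_v P(Y = v | obs) = 2

Enumerate traces; 192 have nonzero weight after conditioning:
  (V=0, W=0, Y=1, Z=0, X=2, U=1) weight 1/720
  (V=0, W=0, Y=1, Z=0, X=2, U=2) weight 1/720
  (V=0, W=0, Y=1, Z=0, X=3, U=1) weight 1/720
  (V=0, W=0, Y=1, Z=0, X=3, U=2) weight 1/720
  (V=0, W=0, Y=1, Z=1, X=2, U=1) weight 1/2880
  (V=0, W=0, Y=1, Z=1, X=2, U=2) weight 1/2880
  (V=0, W=0, Y=1, Z=1, X=3, U=1) weight 1/2880
  (V=0, W=0, Y=1, Z=1, X=3, U=2) weight 1/2880
  (V=0, W=0, Y=4, Z=0, X=2, U=1) weight 1/720
  (V=1, W=0, Y=3, Z=0, X=2, U=1) weight 1/600
  … 182 more
Group by Y:
  weight(Y=1) = 1/24
  weight(Y=2) = 1/6
  weight(Y=3) = 1/24
  weight(Y=4) = 1/24
Total weight = 1/24 + 1/6 + 1/24 + 1/24 = 7/24
P(Y=1 | obs) = 1/24 / 7/24 = 1/7
P(Y=2 | obs) = 1/6 / 7/24 = 4/7
P(Y=3 | obs) = 1/24 / 7/24 = 1/7
P(Y=4 | obs) = 1/24 / 7/24 = 1/7
argmax = 2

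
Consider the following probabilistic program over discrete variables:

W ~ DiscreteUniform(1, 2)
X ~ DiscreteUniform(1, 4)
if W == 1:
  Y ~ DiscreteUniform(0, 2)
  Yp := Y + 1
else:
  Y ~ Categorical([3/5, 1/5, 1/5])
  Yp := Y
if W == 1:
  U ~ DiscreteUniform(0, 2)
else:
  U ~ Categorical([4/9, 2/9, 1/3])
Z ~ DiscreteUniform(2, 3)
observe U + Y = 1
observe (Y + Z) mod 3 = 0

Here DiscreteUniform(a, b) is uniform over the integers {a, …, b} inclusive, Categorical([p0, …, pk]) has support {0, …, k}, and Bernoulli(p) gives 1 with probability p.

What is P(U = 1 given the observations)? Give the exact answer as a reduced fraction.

P(U = 1 | obs) = 11/20

Enumerate traces; 16 have nonzero weight after conditioning:
  (W=1, X=1, Y=0, U=1, Z=3) weight 1/144
  (W=1, X=1, Y=1, U=0, Z=2) weight 1/144
  (W=1, X=2, Y=0, U=1, Z=3) weight 1/144
  (W=1, X=2, Y=1, U=0, Z=2) weight 1/144
  (W=1, X=3, Y=0, U=1, Z=3) weight 1/144
  (W=1, X=3, Y=1, U=0, Z=2) weight 1/144
  (W=1, X=4, Y=0, U=1, Z=3) weight 1/144
  (W=1, X=4, Y=1, U=0, Z=2) weight 1/144
  … 8 more
Group by U:
  weight(U=0) = 1/20
  weight(U=1) = 11/180
Total weight = 1/20 + 11/180 = 1/9
P(U=0 | obs) = 1/20 / 1/9 = 9/20
P(U=1 | obs) = 11/180 / 1/9 = 11/20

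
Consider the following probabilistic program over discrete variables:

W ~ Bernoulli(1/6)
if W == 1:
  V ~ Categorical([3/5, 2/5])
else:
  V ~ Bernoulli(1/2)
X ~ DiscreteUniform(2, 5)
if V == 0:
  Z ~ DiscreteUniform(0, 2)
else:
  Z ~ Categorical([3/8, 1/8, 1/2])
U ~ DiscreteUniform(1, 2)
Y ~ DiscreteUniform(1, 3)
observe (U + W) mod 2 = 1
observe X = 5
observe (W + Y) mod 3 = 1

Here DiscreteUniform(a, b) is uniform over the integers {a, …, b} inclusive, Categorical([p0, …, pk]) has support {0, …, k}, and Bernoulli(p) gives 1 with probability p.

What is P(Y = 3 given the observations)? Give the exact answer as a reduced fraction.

Enumerate traces; 12 have nonzero weight after conditioning:
  (W=0, V=0, X=5, Z=0, U=1, Y=1) weight 5/864
  (W=0, V=0, X=5, Z=1, U=1, Y=1) weight 5/864
  (W=0, V=0, X=5, Z=2, U=1, Y=1) weight 5/864
  (W=0, V=1, X=5, Z=0, U=1, Y=1) weight 5/768
  (W=0, V=1, X=5, Z=1, U=1, Y=1) weight 5/2304
  (W=0, V=1, X=5, Z=2, U=1, Y=1) weight 5/576
  (W=1, V=0, X=5, Z=0, U=2, Y=3) weight 1/720
  (W=1, V=0, X=5, Z=1, U=2, Y=3) weight 1/720
  … 4 more
Group by Y:
  weight(Y=1) = 5/144
  weight(Y=3) = 1/144
Total weight = 5/144 + 1/144 = 1/24
P(Y=1 | obs) = 5/144 / 1/24 = 5/6
P(Y=3 | obs) = 1/144 / 1/24 = 1/6

P(Y = 3 | obs) = 1/6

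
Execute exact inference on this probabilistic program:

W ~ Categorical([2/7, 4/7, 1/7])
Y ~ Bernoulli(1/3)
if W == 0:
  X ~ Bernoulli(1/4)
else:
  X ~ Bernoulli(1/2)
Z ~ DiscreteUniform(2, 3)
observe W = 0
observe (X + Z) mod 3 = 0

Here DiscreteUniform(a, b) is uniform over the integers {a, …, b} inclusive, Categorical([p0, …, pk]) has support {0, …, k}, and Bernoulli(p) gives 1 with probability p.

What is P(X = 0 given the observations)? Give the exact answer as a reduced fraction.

P(X = 0 | obs) = 3/4

Enumerate traces; 4 have nonzero weight after conditioning:
  (W=0, Y=0, X=0, Z=3) weight 1/14
  (W=0, Y=0, X=1, Z=2) weight 1/42
  (W=0, Y=1, X=0, Z=3) weight 1/28
  (W=0, Y=1, X=1, Z=2) weight 1/84
Group by X:
  weight(X=0) = 3/28
  weight(X=1) = 1/28
Total weight = 3/28 + 1/28 = 1/7
P(X=0 | obs) = 3/28 / 1/7 = 3/4
P(X=1 | obs) = 1/28 / 1/7 = 1/4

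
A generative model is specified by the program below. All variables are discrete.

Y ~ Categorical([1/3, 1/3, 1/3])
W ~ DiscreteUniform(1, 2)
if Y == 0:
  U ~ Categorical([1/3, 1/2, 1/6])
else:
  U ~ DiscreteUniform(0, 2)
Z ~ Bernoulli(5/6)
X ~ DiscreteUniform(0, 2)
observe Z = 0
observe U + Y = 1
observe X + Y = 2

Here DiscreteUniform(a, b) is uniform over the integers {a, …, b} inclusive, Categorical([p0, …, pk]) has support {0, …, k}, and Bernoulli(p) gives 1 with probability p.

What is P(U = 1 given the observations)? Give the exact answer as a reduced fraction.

Enumerate traces; 4 have nonzero weight after conditioning:
  (Y=0, W=1, U=1, Z=0, X=2) weight 1/216
  (Y=0, W=2, U=1, Z=0, X=2) weight 1/216
  (Y=1, W=1, U=0, Z=0, X=1) weight 1/324
  (Y=1, W=2, U=0, Z=0, X=1) weight 1/324
Group by U:
  weight(U=0) = 1/162
  weight(U=1) = 1/108
Total weight = 1/162 + 1/108 = 5/324
P(U=0 | obs) = 1/162 / 5/324 = 2/5
P(U=1 | obs) = 1/108 / 5/324 = 3/5

P(U = 1 | obs) = 3/5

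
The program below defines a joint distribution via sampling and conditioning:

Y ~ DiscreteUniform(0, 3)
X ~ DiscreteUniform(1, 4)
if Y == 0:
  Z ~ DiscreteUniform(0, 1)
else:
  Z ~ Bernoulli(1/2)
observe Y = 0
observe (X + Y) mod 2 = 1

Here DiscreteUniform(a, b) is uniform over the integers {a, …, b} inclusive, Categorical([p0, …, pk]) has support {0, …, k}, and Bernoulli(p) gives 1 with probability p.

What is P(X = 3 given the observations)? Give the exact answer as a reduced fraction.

P(X = 3 | obs) = 1/2

Enumerate traces; 4 have nonzero weight after conditioning:
  (Y=0, X=1, Z=0) weight 1/32
  (Y=0, X=1, Z=1) weight 1/32
  (Y=0, X=3, Z=0) weight 1/32
  (Y=0, X=3, Z=1) weight 1/32
Group by X:
  weight(X=1) = 1/16
  weight(X=3) = 1/16
Total weight = 1/16 + 1/16 = 1/8
P(X=1 | obs) = 1/16 / 1/8 = 1/2
P(X=3 | obs) = 1/16 / 1/8 = 1/2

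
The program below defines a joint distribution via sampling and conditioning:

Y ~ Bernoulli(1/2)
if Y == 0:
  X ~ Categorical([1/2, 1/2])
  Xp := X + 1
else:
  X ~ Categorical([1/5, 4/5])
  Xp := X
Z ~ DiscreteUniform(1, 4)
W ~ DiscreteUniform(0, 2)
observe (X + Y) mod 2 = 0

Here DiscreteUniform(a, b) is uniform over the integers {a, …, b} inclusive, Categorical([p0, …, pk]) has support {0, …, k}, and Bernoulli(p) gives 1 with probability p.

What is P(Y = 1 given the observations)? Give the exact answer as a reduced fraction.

Enumerate traces; 24 have nonzero weight after conditioning:
  (Y=0, X=0, Z=1, W=0) weight 1/48
  (Y=0, X=0, Z=1, W=1) weight 1/48
  (Y=0, X=0, Z=1, W=2) weight 1/48
  (Y=0, X=0, Z=2, W=0) weight 1/48
  (Y=0, X=0, Z=2, W=1) weight 1/48
  (Y=0, X=0, Z=2, W=2) weight 1/48
  (Y=0, X=0, Z=3, W=0) weight 1/48
  (Y=0, X=0, Z=3, W=1) weight 1/48
  (Y=1, X=1, Z=1, W=0) weight 1/30
  … 15 more
Group by Y:
  weight(Y=0) = 1/4
  weight(Y=1) = 2/5
Total weight = 1/4 + 2/5 = 13/20
P(Y=0 | obs) = 1/4 / 13/20 = 5/13
P(Y=1 | obs) = 2/5 / 13/20 = 8/13

P(Y = 1 | obs) = 8/13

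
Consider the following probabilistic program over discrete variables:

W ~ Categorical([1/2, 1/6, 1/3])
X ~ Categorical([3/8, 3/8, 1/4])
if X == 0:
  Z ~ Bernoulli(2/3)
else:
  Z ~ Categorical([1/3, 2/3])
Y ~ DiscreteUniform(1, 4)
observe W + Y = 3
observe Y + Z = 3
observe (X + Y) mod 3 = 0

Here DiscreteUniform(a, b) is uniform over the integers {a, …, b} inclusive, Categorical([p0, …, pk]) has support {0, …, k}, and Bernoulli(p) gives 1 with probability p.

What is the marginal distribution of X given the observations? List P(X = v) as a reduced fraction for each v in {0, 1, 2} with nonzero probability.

P(X=0) = 3/5, P(X=1) = 2/5

Enumerate traces; 2 have nonzero weight after conditioning:
  (W=0, X=0, Z=0, Y=3) weight 1/64
  (W=1, X=1, Z=1, Y=2) weight 1/96
Group by X:
  weight(X=0) = 1/64
  weight(X=1) = 1/96
Total weight = 1/64 + 1/96 = 5/192
P(X=0 | obs) = 1/64 / 5/192 = 3/5
P(X=1 | obs) = 1/96 / 5/192 = 2/5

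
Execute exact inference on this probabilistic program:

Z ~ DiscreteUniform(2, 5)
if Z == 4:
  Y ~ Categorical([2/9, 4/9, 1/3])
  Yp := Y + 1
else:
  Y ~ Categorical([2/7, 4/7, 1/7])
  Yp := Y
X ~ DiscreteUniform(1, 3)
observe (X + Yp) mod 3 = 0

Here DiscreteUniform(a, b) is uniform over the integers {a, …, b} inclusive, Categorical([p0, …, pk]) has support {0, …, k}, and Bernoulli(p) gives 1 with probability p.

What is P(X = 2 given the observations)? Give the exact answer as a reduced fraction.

Enumerate traces; 12 have nonzero weight after conditioning:
  (Z=2, Y=0, X=3) weight 1/42
  (Z=2, Y=1, X=2) weight 1/21
  (Z=2, Y=2, X=1) weight 1/84
  (Z=3, Y=0, X=3) weight 1/42
  (Z=3, Y=1, X=2) weight 1/21
  (Z=3, Y=2, X=1) weight 1/84
  (Z=4, Y=0, X=2) weight 1/54
  (Z=4, Y=1, X=1) weight 1/27
  … 4 more
Group by X:
  weight(X=1) = 55/756
  weight(X=2) = 61/378
  weight(X=3) = 25/252
Total weight = 55/756 + 61/378 + 25/252 = 1/3
P(X=1 | obs) = 55/756 / 1/3 = 55/252
P(X=2 | obs) = 61/378 / 1/3 = 61/126
P(X=3 | obs) = 25/252 / 1/3 = 25/84

P(X = 2 | obs) = 61/126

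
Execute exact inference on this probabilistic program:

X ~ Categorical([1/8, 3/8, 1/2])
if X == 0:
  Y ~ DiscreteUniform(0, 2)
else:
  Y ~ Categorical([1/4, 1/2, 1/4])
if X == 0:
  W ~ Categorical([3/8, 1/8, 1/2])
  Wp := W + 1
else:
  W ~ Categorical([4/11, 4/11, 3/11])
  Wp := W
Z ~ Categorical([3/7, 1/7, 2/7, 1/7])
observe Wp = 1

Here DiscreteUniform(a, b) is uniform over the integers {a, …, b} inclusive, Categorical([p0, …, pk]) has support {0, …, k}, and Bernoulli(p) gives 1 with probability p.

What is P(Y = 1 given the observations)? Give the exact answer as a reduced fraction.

Enumerate traces; 36 have nonzero weight after conditioning:
  (X=0, Y=0, W=0, Z=0) weight 3/448
  (X=0, Y=0, W=0, Z=1) weight 1/448
  (X=0, Y=0, W=0, Z=2) weight 1/224
  (X=0, Y=0, W=0, Z=3) weight 1/448
  (X=0, Y=1, W=0, Z=0) weight 3/448
  (X=0, Y=1, W=0, Z=1) weight 1/448
  (X=0, Y=1, W=0, Z=2) weight 1/224
  (X=0, Y=1, W=0, Z=3) weight 1/448
  (X=0, Y=2, W=0, Z=0) weight 3/448
  … 27 more
Group by Y:
  weight(Y=0) = 67/704
  weight(Y=1) = 123/704
  weight(Y=2) = 67/704
Total weight = 67/704 + 123/704 + 67/704 = 257/704
P(Y=0 | obs) = 67/704 / 257/704 = 67/257
P(Y=1 | obs) = 123/704 / 257/704 = 123/257
P(Y=2 | obs) = 67/704 / 257/704 = 67/257

P(Y = 1 | obs) = 123/257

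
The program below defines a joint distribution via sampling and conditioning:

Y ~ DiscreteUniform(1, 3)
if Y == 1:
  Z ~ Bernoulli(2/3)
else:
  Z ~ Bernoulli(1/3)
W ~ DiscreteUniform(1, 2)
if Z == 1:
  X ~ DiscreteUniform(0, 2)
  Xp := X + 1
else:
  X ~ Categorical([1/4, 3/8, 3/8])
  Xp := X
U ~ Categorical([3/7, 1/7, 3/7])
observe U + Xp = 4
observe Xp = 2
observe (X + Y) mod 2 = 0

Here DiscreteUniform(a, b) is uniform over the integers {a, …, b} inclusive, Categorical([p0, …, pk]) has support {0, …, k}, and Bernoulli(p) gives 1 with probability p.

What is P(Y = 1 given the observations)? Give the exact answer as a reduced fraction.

P(Y = 1 | obs) = 8/21

Enumerate traces; 6 have nonzero weight after conditioning:
  (Y=1, Z=1, W=1, X=1, U=2) weight 1/63
  (Y=1, Z=1, W=2, X=1, U=2) weight 1/63
  (Y=2, Z=0, W=1, X=2, U=2) weight 1/56
  (Y=2, Z=0, W=2, X=2, U=2) weight 1/56
  (Y=3, Z=1, W=1, X=1, U=2) weight 1/126
  (Y=3, Z=1, W=2, X=1, U=2) weight 1/126
Group by Y:
  weight(Y=1) = 2/63
  weight(Y=2) = 1/28
  weight(Y=3) = 1/63
Total weight = 2/63 + 1/28 + 1/63 = 1/12
P(Y=1 | obs) = 2/63 / 1/12 = 8/21
P(Y=2 | obs) = 1/28 / 1/12 = 3/7
P(Y=3 | obs) = 1/63 / 1/12 = 4/21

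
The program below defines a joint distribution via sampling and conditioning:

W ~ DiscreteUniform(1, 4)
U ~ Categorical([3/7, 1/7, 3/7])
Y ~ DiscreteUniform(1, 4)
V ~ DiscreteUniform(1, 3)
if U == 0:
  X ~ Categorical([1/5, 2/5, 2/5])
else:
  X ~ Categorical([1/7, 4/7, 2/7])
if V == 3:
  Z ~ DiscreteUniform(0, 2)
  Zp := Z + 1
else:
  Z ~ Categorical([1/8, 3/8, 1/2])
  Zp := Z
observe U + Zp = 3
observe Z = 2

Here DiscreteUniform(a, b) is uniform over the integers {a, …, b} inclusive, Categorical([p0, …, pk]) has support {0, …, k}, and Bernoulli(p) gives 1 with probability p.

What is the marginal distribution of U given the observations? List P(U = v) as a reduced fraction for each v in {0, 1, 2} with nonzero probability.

P(U=0) = 1/2, P(U=1) = 1/2

Enumerate traces; 144 have nonzero weight after conditioning:
  (W=1, U=0, Y=1, V=3, X=0, Z=2) weight 1/1680
  (W=1, U=0, Y=1, V=3, X=1, Z=2) weight 1/840
  (W=1, U=0, Y=1, V=3, X=2, Z=2) weight 1/840
  (W=1, U=0, Y=2, V=3, X=0, Z=2) weight 1/1680
  (W=1, U=0, Y=2, V=3, X=1, Z=2) weight 1/840
  (W=1, U=0, Y=2, V=3, X=2, Z=2) weight 1/840
  (W=1, U=0, Y=3, V=3, X=0, Z=2) weight 1/1680
  (W=1, U=0, Y=3, V=3, X=1, Z=2) weight 1/840
  (W=1, U=1, Y=1, V=1, X=0, Z=2) weight 1/4704
  … 135 more
Group by U:
  weight(U=0) = 1/21
  weight(U=1) = 1/21
Total weight = 1/21 + 1/21 = 2/21
P(U=0 | obs) = 1/21 / 2/21 = 1/2
P(U=1 | obs) = 1/21 / 2/21 = 1/2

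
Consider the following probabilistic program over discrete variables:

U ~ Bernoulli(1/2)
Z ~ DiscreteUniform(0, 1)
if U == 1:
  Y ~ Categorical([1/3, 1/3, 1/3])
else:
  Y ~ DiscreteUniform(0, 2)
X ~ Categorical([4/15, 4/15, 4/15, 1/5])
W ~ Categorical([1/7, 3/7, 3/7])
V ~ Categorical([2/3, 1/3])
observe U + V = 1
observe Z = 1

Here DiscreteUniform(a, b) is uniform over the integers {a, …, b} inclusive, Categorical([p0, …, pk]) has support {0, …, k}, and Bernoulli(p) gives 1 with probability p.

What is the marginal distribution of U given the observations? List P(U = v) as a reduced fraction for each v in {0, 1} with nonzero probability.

P(U=0) = 1/3, P(U=1) = 2/3

Enumerate traces; 72 have nonzero weight after conditioning:
  (U=0, Z=1, Y=0, X=0, W=0, V=1) weight 1/945
  (U=0, Z=1, Y=0, X=0, W=1, V=1) weight 1/315
  (U=0, Z=1, Y=0, X=0, W=2, V=1) weight 1/315
  (U=0, Z=1, Y=0, X=1, W=0, V=1) weight 1/945
  (U=0, Z=1, Y=0, X=1, W=1, V=1) weight 1/315
  (U=0, Z=1, Y=0, X=1, W=2, V=1) weight 1/315
  (U=0, Z=1, Y=0, X=2, W=0, V=1) weight 1/945
  (U=0, Z=1, Y=0, X=2, W=1, V=1) weight 1/315
  (U=1, Z=1, Y=0, X=0, W=0, V=0) weight 2/945
  … 63 more
Group by U:
  weight(U=0) = 1/12
  weight(U=1) = 1/6
Total weight = 1/12 + 1/6 = 1/4
P(U=0 | obs) = 1/12 / 1/4 = 1/3
P(U=1 | obs) = 1/6 / 1/4 = 2/3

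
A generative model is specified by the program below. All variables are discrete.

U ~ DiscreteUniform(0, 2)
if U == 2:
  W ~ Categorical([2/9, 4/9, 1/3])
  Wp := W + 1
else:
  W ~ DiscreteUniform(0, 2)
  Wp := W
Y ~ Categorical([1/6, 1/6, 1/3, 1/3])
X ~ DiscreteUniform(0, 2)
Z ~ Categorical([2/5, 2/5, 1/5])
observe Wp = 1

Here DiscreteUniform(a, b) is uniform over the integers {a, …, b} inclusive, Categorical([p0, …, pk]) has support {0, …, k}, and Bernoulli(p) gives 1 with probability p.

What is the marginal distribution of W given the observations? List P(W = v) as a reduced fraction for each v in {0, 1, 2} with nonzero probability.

P(W=0) = 1/4, P(W=1) = 3/4

Enumerate traces; 108 have nonzero weight after conditioning:
  (U=0, W=1, Y=0, X=0, Z=0) weight 1/405
  (U=0, W=1, Y=0, X=0, Z=1) weight 1/405
  (U=0, W=1, Y=0, X=0, Z=2) weight 1/810
  (U=0, W=1, Y=0, X=1, Z=0) weight 1/405
  (U=0, W=1, Y=0, X=1, Z=1) weight 1/405
  (U=0, W=1, Y=0, X=1, Z=2) weight 1/810
  (U=0, W=1, Y=0, X=2, Z=0) weight 1/405
  (U=0, W=1, Y=0, X=2, Z=1) weight 1/405
  (U=2, W=0, Y=0, X=0, Z=0) weight 2/1215
  … 99 more
Group by W:
  weight(W=0) = 2/27
  weight(W=1) = 2/9
Total weight = 2/27 + 2/9 = 8/27
P(W=0 | obs) = 2/27 / 8/27 = 1/4
P(W=1 | obs) = 2/9 / 8/27 = 3/4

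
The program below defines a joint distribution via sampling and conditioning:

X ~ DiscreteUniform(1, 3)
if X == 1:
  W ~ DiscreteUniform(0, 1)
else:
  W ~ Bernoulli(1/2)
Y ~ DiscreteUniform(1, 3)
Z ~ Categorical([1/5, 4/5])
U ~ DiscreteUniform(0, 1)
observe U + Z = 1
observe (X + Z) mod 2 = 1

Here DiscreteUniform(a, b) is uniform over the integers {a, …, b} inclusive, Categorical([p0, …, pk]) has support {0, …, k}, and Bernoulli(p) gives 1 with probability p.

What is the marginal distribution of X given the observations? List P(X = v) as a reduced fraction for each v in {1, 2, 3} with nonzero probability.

P(X=1) = 1/6, P(X=2) = 2/3, P(X=3) = 1/6

Enumerate traces; 18 have nonzero weight after conditioning:
  (X=1, W=0, Y=1, Z=0, U=1) weight 1/180
  (X=1, W=0, Y=2, Z=0, U=1) weight 1/180
  (X=1, W=0, Y=3, Z=0, U=1) weight 1/180
  (X=1, W=1, Y=1, Z=0, U=1) weight 1/180
  (X=1, W=1, Y=2, Z=0, U=1) weight 1/180
  (X=1, W=1, Y=3, Z=0, U=1) weight 1/180
  (X=2, W=0, Y=1, Z=1, U=0) weight 1/45
  (X=2, W=0, Y=2, Z=1, U=0) weight 1/45
  (X=3, W=0, Y=1, Z=0, U=1) weight 1/180
  … 9 more
Group by X:
  weight(X=1) = 1/30
  weight(X=2) = 2/15
  weight(X=3) = 1/30
Total weight = 1/30 + 2/15 + 1/30 = 1/5
P(X=1 | obs) = 1/30 / 1/5 = 1/6
P(X=2 | obs) = 2/15 / 1/5 = 2/3
P(X=3 | obs) = 1/30 / 1/5 = 1/6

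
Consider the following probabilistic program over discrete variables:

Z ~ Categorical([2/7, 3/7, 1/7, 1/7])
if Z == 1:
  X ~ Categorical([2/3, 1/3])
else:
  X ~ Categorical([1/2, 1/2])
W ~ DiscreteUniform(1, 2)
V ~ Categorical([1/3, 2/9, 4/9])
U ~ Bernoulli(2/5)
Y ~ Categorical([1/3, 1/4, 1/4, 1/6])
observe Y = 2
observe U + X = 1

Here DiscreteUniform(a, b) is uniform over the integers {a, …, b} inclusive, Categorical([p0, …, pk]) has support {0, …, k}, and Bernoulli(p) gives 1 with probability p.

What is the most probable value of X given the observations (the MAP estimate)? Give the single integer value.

Enumerate traces; 48 have nonzero weight after conditioning:
  (Z=0, X=0, W=1, V=0, U=1, Y=2) weight 1/420
  (Z=0, X=0, W=1, V=1, U=1, Y=2) weight 1/630
  (Z=0, X=0, W=1, V=2, U=1, Y=2) weight 1/315
  (Z=0, X=0, W=2, V=0, U=1, Y=2) weight 1/420
  (Z=0, X=0, W=2, V=1, U=1, Y=2) weight 1/630
  (Z=0, X=0, W=2, V=2, U=1, Y=2) weight 1/315
  (Z=0, X=1, W=1, V=0, U=0, Y=2) weight 1/280
  (Z=0, X=1, W=1, V=1, U=0, Y=2) weight 1/420
  … 40 more
Group by X:
  weight(X=0) = 2/35
  weight(X=1) = 9/140
Total weight = 2/35 + 9/140 = 17/140
P(X=0 | obs) = 2/35 / 17/140 = 8/17
P(X=1 | obs) = 9/140 / 17/140 = 9/17
argmax = 1

argmax_v P(X = v | obs) = 1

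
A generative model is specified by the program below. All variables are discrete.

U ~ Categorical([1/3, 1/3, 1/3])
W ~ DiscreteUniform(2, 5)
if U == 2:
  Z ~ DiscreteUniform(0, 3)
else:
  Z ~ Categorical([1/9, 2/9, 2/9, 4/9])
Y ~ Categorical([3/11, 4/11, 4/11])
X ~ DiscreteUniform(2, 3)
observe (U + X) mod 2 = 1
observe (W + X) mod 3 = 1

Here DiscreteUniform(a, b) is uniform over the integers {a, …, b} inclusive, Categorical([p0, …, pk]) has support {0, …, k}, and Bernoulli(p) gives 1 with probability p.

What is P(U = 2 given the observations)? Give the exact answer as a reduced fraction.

Enumerate traces; 48 have nonzero weight after conditioning:
  (U=0, W=4, Z=0, Y=0, X=3) weight 1/792
  (U=0, W=4, Z=0, Y=1, X=3) weight 1/594
  (U=0, W=4, Z=0, Y=2, X=3) weight 1/594
  (U=0, W=4, Z=1, Y=0, X=3) weight 1/396
  (U=0, W=4, Z=1, Y=1, X=3) weight 1/297
  (U=0, W=4, Z=1, Y=2, X=3) weight 1/297
  (U=0, W=4, Z=2, Y=0, X=3) weight 1/396
  (U=0, W=4, Z=2, Y=1, X=3) weight 1/297
  (U=1, W=2, Z=0, Y=0, X=2) weight 1/792
  (U=2, W=4, Z=0, Y=0, X=3) weight 1/352
  … 38 more
Group by U:
  weight(U=0) = 1/24
  weight(U=1) = 1/12
  weight(U=2) = 1/24
Total weight = 1/24 + 1/12 + 1/24 = 1/6
P(U=0 | obs) = 1/24 / 1/6 = 1/4
P(U=1 | obs) = 1/12 / 1/6 = 1/2
P(U=2 | obs) = 1/24 / 1/6 = 1/4

P(U = 2 | obs) = 1/4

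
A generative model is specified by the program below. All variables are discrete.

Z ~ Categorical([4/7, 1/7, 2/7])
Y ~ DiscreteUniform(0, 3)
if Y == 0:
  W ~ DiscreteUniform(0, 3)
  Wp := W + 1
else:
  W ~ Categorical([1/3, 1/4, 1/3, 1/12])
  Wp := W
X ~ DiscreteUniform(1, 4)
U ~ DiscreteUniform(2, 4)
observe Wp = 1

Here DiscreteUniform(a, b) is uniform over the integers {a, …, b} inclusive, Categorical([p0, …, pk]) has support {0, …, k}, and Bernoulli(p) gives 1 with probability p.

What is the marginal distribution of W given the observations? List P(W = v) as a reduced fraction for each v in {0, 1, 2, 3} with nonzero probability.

P(W=0) = 1/4, P(W=1) = 3/4

Enumerate traces; 144 have nonzero weight after conditioning:
  (Z=0, Y=0, W=0, X=1, U=2) weight 1/336
  (Z=0, Y=0, W=0, X=1, U=3) weight 1/336
  (Z=0, Y=0, W=0, X=1, U=4) weight 1/336
  (Z=0, Y=0, W=0, X=2, U=2) weight 1/336
  (Z=0, Y=0, W=0, X=2, U=3) weight 1/336
  (Z=0, Y=0, W=0, X=2, U=4) weight 1/336
  (Z=0, Y=0, W=0, X=3, U=2) weight 1/336
  (Z=0, Y=0, W=0, X=3, U=3) weight 1/336
  (Z=0, Y=1, W=1, X=1, U=2) weight 1/336
  … 135 more
Group by W:
  weight(W=0) = 1/16
  weight(W=1) = 3/16
Total weight = 1/16 + 3/16 = 1/4
P(W=0 | obs) = 1/16 / 1/4 = 1/4
P(W=1 | obs) = 3/16 / 1/4 = 3/4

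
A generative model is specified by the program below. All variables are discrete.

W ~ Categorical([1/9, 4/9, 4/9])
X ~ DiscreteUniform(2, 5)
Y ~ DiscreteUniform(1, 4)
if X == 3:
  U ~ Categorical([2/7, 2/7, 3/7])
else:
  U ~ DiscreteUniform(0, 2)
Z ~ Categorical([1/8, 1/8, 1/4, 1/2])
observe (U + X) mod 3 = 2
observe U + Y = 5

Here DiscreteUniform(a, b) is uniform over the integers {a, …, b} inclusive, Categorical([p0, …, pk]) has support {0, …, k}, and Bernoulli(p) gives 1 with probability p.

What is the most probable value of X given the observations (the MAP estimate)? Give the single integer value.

Enumerate traces; 24 have nonzero weight after conditioning:
  (W=0, X=3, Y=3, U=2, Z=0) weight 1/2688
  (W=0, X=3, Y=3, U=2, Z=1) weight 1/2688
  (W=0, X=3, Y=3, U=2, Z=2) weight 1/1344
  (W=0, X=3, Y=3, U=2, Z=3) weight 1/672
  (W=0, X=4, Y=4, U=1, Z=0) weight 1/3456
  (W=0, X=4, Y=4, U=1, Z=1) weight 1/3456
  (W=0, X=4, Y=4, U=1, Z=2) weight 1/1728
  (W=0, X=4, Y=4, U=1, Z=3) weight 1/864
  … 16 more
Group by X:
  weight(X=3) = 3/112
  weight(X=4) = 1/48
Total weight = 3/112 + 1/48 = 1/21
P(X=3 | obs) = 3/112 / 1/21 = 9/16
P(X=4 | obs) = 1/48 / 1/21 = 7/16
argmax = 3

argmax_v P(X = v | obs) = 3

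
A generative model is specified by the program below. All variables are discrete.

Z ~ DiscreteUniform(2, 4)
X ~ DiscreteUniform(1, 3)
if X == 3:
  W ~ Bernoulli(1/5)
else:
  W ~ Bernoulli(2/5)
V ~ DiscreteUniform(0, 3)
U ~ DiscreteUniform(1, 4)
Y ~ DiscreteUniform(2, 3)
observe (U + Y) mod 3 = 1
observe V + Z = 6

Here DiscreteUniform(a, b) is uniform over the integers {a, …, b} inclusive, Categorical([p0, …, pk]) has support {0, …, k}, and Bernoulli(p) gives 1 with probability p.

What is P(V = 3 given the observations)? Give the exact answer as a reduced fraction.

P(V = 3 | obs) = 1/2

Enumerate traces; 36 have nonzero weight after conditioning:
  (Z=3, X=1, W=0, V=3, U=1, Y=3) weight 1/480
  (Z=3, X=1, W=0, V=3, U=2, Y=2) weight 1/480
  (Z=3, X=1, W=0, V=3, U=4, Y=3) weight 1/480
  (Z=3, X=1, W=1, V=3, U=1, Y=3) weight 1/720
  (Z=3, X=1, W=1, V=3, U=2, Y=2) weight 1/720
  (Z=3, X=1, W=1, V=3, U=4, Y=3) weight 1/720
  (Z=3, X=2, W=0, V=3, U=1, Y=3) weight 1/480
  (Z=3, X=2, W=0, V=3, U=2, Y=2) weight 1/480
  (Z=4, X=1, W=0, V=2, U=1, Y=3) weight 1/480
  … 27 more
Group by V:
  weight(V=2) = 1/32
  weight(V=3) = 1/32
Total weight = 1/32 + 1/32 = 1/16
P(V=2 | obs) = 1/32 / 1/16 = 1/2
P(V=3 | obs) = 1/32 / 1/16 = 1/2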